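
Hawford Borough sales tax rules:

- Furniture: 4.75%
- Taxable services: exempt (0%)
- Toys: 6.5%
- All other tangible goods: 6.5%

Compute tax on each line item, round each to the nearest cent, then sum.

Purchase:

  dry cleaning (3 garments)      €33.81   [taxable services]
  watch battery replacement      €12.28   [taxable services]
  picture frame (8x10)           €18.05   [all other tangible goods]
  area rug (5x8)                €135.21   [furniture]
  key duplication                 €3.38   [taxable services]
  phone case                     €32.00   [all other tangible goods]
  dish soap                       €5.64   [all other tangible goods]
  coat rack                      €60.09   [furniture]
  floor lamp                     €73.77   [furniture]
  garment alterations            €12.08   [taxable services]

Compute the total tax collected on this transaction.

€16.39

Dry cleaning (3 garments) €33.81: taxable services → 0% → €0.00
Watch battery replacement €12.28: taxable services → 0% → €0.00
Picture frame (8x10) €18.05: all other tangible goods → 6.5% → €1.17
Area rug (5x8) €135.21: furniture → 4.75% → €6.42
Key duplication €3.38: taxable services → 0% → €0.00
Phone case €32.00: all other tangible goods → 6.5% → €2.08
Dish soap €5.64: all other tangible goods → 6.5% → €0.37
Coat rack €60.09: furniture → 4.75% → €2.85
Floor lamp €73.77: furniture → 4.75% → €3.50
Garment alterations €12.08: taxable services → 0% → €0.00
Total tax = €1.17 + €6.42 + €2.08 + €0.37 + €2.85 + €3.50 = €16.39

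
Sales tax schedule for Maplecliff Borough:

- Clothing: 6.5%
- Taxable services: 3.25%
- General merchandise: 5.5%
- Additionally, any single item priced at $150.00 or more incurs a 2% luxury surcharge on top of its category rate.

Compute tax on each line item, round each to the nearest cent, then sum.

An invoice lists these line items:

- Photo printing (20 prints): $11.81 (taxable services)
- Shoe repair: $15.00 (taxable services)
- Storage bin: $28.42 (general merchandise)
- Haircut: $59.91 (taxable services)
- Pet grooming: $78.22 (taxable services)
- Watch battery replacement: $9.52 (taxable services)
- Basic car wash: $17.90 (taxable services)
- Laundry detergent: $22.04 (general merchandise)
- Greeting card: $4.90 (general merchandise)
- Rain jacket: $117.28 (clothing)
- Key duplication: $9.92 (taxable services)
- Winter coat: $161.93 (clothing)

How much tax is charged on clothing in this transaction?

Rain jacket $117.28: clothing → 6.5% → $7.62
Winter coat $161.93: clothing → 6.5% + 2% surcharge = 8.5% → $13.76
Tax on clothing = $7.62 + $13.76 = $21.38

$21.38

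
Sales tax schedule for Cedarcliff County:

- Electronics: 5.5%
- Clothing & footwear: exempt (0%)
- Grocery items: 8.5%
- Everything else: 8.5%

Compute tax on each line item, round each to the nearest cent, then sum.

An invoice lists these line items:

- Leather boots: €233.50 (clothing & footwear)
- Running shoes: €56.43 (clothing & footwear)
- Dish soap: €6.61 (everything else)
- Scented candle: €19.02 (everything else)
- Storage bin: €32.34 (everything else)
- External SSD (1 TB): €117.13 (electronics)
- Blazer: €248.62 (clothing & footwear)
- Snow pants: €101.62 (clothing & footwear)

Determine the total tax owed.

Leather boots €233.50: clothing & footwear → 0% → €0.00
Running shoes €56.43: clothing & footwear → 0% → €0.00
Dish soap €6.61: everything else → 8.5% → €0.56
Scented candle €19.02: everything else → 8.5% → €1.62
Storage bin €32.34: everything else → 8.5% → €2.75
External SSD (1 TB) €117.13: electronics → 5.5% → €6.44
Blazer €248.62: clothing & footwear → 0% → €0.00
Snow pants €101.62: clothing & footwear → 0% → €0.00
Total tax = €0.56 + €1.62 + €2.75 + €6.44 = €11.37

€11.37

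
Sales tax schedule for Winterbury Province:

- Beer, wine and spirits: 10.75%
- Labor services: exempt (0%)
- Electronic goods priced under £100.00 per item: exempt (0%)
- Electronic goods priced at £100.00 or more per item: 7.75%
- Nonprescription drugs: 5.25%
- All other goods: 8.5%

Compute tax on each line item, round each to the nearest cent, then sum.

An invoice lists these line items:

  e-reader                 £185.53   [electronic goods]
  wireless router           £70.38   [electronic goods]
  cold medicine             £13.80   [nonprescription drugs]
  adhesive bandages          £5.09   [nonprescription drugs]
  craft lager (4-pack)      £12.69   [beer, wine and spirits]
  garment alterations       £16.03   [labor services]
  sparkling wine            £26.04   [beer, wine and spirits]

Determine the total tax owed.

£19.53

E-reader £185.53: electronic goods, £100.00 or more → 7.75% → £14.38
Wireless router £70.38: electronic goods, under £100.00 → 0% → £0.00
Cold medicine £13.80: nonprescription drugs → 5.25% → £0.72
Adhesive bandages £5.09: nonprescription drugs → 5.25% → £0.27
Craft lager (4-pack) £12.69: beer, wine and spirits → 10.75% → £1.36
Garment alterations £16.03: labor services → 0% → £0.00
Sparkling wine £26.04: beer, wine and spirits → 10.75% → £2.80
Total tax = £14.38 + £0.72 + £0.27 + £1.36 + £2.80 = £19.53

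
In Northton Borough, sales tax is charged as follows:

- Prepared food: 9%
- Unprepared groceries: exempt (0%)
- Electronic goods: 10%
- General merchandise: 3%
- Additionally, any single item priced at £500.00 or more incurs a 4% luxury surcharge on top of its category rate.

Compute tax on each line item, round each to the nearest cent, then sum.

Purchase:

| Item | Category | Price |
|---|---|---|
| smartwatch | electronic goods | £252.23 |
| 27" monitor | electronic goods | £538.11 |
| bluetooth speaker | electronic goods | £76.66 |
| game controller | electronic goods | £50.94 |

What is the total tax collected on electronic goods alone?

£113.32

Smartwatch £252.23: electronic goods → 10% → £25.22
27" monitor £538.11: electronic goods → 10% + 4% surcharge = 14% → £75.34
Bluetooth speaker £76.66: electronic goods → 10% → £7.67
Game controller £50.94: electronic goods → 10% → £5.09
Tax on electronic goods = £25.22 + £75.34 + £7.67 + £5.09 = £113.32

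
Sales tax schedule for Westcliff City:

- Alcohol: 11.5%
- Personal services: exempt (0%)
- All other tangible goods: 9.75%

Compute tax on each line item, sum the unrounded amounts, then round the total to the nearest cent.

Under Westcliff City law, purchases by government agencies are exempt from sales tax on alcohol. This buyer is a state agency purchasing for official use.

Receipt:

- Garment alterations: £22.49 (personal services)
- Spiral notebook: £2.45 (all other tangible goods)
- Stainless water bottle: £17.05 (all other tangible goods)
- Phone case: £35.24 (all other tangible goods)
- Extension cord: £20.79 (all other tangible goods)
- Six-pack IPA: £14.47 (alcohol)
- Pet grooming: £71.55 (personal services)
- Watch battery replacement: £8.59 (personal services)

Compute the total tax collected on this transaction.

Garment alterations £22.49: personal services → 0% → £0.00
Spiral notebook £2.45: all other tangible goods → 9.75% → £0.238875
Stainless water bottle £17.05: all other tangible goods → 9.75% → £1.662375
Phone case £35.24: all other tangible goods → 9.75% → £3.4359
Extension cord £20.79: all other tangible goods → 9.75% → £2.027025
Six-pack IPA £14.47: alcohol, buyer-exempt → 0% → £0.00
Pet grooming £71.55: personal services → 0% → £0.00
Watch battery replacement £8.59: personal services → 0% → £0.00
Unrounded tax sum = £7.364175 → £7.36

£7.36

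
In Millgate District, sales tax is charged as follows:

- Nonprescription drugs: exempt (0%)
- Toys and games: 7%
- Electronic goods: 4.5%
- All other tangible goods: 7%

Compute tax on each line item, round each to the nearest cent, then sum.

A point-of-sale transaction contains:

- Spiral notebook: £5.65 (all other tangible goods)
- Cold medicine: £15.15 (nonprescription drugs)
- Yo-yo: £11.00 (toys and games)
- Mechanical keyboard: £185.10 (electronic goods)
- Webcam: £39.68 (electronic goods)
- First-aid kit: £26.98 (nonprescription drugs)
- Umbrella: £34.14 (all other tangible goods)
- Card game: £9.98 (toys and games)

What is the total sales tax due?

£14.38

Spiral notebook £5.65: all other tangible goods → 7% → £0.40
Cold medicine £15.15: nonprescription drugs → 0% → £0.00
Yo-yo £11.00: toys and games → 7% → £0.77
Mechanical keyboard £185.10: electronic goods → 4.5% → £8.33
Webcam £39.68: electronic goods → 4.5% → £1.79
First-aid kit £26.98: nonprescription drugs → 0% → £0.00
Umbrella £34.14: all other tangible goods → 7% → £2.39
Card game £9.98: toys and games → 7% → £0.70
Total tax = £0.40 + £0.77 + £8.33 + £1.79 + £2.39 + £0.70 = £14.38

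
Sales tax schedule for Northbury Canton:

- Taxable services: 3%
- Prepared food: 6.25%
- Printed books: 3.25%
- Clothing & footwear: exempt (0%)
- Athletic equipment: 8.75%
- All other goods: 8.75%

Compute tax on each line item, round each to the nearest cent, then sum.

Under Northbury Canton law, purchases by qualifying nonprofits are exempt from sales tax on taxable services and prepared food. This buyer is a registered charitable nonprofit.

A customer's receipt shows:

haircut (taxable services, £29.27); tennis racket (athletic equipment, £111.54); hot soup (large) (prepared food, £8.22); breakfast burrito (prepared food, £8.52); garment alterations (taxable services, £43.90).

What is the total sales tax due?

£9.76

Haircut £29.27: taxable services, buyer-exempt → 0% → £0.00
Tennis racket £111.54: athletic equipment → 8.75% → £9.76
Hot soup (large) £8.22: prepared food, buyer-exempt → 0% → £0.00
Breakfast burrito £8.52: prepared food, buyer-exempt → 0% → £0.00
Garment alterations £43.90: taxable services, buyer-exempt → 0% → £0.00
Total tax = £9.76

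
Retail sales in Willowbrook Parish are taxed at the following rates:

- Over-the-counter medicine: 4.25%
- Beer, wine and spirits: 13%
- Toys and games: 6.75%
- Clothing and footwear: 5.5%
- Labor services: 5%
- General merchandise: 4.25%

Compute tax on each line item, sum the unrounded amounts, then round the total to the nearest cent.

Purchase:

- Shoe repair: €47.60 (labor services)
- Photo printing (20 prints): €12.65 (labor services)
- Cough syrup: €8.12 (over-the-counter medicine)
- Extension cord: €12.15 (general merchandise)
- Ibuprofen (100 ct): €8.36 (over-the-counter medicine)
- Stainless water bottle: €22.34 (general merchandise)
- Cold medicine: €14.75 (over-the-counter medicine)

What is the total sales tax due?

€5.81

Shoe repair €47.60: labor services → 5% → €2.38
Photo printing (20 prints) €12.65: labor services → 5% → €0.6325
Cough syrup €8.12: over-the-counter medicine → 4.25% → €0.3451
Extension cord €12.15: general merchandise → 4.25% → €0.516375
Ibuprofen (100 ct) €8.36: over-the-counter medicine → 4.25% → €0.3553
Stainless water bottle €22.34: general merchandise → 4.25% → €0.94945
Cold medicine €14.75: over-the-counter medicine → 4.25% → €0.626875
Unrounded tax sum = €5.8056 → €5.81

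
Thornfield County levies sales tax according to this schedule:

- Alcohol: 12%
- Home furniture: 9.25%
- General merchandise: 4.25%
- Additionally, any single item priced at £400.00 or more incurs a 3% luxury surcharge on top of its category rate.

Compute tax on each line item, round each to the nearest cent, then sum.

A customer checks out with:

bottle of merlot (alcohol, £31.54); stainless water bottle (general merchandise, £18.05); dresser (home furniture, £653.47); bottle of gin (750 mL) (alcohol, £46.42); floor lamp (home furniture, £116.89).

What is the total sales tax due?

Bottle of merlot £31.54: alcohol → 12% → £3.78
Stainless water bottle £18.05: general merchandise → 4.25% → £0.77
Dresser £653.47: home furniture → 9.25% + 3% surcharge = 12.25% → £80.05
Bottle of gin (750 mL) £46.42: alcohol → 12% → £5.57
Floor lamp £116.89: home furniture → 9.25% → £10.81
Total tax = £3.78 + £0.77 + £80.05 + £5.57 + £10.81 = £100.98

£100.98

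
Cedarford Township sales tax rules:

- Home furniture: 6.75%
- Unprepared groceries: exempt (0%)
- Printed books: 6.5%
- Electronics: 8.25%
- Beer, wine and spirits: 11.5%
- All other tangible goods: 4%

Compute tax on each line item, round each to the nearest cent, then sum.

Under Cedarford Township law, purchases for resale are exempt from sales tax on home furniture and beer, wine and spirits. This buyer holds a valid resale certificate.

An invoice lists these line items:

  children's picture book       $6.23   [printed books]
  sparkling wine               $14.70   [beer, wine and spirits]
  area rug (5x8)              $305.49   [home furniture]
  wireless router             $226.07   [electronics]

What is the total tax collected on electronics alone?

Wireless router $226.07: electronics → 8.25% → $18.65
Tax on electronics = $18.65

$18.65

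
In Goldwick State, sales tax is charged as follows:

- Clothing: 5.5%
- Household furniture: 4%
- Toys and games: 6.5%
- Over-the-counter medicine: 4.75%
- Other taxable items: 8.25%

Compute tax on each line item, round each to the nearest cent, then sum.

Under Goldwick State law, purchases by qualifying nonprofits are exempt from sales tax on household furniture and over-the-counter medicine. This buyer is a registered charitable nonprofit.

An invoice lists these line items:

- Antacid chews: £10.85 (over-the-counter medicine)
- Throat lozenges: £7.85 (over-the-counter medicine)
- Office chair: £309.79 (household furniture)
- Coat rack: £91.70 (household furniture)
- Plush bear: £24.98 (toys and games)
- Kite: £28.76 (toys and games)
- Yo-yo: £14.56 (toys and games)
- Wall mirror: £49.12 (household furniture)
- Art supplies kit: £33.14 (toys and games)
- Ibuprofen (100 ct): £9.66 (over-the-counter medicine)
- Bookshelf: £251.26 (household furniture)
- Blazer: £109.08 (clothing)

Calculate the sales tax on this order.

Antacid chews £10.85: over-the-counter medicine, buyer-exempt → 0% → £0.00
Throat lozenges £7.85: over-the-counter medicine, buyer-exempt → 0% → £0.00
Office chair £309.79: household furniture, buyer-exempt → 0% → £0.00
Coat rack £91.70: household furniture, buyer-exempt → 0% → £0.00
Plush bear £24.98: toys and games → 6.5% → £1.62
Kite £28.76: toys and games → 6.5% → £1.87
Yo-yo £14.56: toys and games → 6.5% → £0.95
Wall mirror £49.12: household furniture, buyer-exempt → 0% → £0.00
Art supplies kit £33.14: toys and games → 6.5% → £2.15
Ibuprofen (100 ct) £9.66: over-the-counter medicine, buyer-exempt → 0% → £0.00
Bookshelf £251.26: household furniture, buyer-exempt → 0% → £0.00
Blazer £109.08: clothing → 5.5% → £6.00
Total tax = £1.62 + £1.87 + £0.95 + £2.15 + £6.00 = £12.59

£12.59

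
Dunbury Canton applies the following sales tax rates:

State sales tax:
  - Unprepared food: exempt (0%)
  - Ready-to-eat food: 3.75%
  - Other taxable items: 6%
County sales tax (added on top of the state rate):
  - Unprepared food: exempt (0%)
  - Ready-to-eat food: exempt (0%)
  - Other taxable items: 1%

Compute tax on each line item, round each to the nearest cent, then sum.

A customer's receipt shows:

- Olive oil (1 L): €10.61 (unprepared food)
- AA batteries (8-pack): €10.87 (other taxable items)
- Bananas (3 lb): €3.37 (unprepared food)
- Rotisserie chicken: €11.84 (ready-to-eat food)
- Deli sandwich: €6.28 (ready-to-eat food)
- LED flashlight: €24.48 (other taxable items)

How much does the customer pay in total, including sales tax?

Olive oil (1 L) €10.61: unprepared food → 0% + 0% county = 0% → €0.00
AA batteries (8-pack) €10.87: other taxable items → 6% + 1% county = 7% → €0.76
Bananas (3 lb) €3.37: unprepared food → 0% + 0% county = 0% → €0.00
Rotisserie chicken €11.84: ready-to-eat food → 3.75% + 0% county = 3.75% → €0.44
Deli sandwich €6.28: ready-to-eat food → 3.75% + 0% county = 3.75% → €0.24
LED flashlight €24.48: other taxable items → 6% + 1% county = 7% → €1.71
Subtotal = €67.45; tax = €3.15; total due = €70.60

€70.60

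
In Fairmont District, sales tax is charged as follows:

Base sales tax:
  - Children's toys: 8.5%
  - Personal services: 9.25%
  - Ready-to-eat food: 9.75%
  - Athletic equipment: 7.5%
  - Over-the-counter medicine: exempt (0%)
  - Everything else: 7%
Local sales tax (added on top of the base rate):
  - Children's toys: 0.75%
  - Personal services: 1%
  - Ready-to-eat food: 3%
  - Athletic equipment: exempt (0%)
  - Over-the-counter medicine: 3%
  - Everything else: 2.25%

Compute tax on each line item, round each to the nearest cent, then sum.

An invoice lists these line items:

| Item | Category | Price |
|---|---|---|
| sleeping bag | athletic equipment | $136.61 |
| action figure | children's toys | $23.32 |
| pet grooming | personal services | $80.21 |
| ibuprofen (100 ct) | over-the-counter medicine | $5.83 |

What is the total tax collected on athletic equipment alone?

$10.25

Sleeping bag $136.61: athletic equipment → 7.5% + 0% local = 7.5% → $10.25
Tax on athletic equipment = $10.25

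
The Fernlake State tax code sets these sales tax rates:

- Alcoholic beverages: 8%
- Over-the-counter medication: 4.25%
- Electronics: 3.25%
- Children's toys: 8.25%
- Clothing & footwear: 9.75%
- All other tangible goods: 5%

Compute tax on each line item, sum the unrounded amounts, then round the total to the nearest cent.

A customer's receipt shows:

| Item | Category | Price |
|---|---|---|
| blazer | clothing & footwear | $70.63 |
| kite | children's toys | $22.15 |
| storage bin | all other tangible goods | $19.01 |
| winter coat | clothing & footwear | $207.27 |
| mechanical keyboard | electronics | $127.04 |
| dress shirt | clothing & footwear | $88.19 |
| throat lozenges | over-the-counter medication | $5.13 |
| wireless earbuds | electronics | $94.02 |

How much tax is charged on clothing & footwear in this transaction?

$35.69

Blazer $70.63: clothing & footwear → 9.75% → $6.886425
Winter coat $207.27: clothing & footwear → 9.75% → $20.208825
Dress shirt $88.19: clothing & footwear → 9.75% → $8.598525
Tax on clothing & footwear: unrounded sum = $35.693775 → $35.69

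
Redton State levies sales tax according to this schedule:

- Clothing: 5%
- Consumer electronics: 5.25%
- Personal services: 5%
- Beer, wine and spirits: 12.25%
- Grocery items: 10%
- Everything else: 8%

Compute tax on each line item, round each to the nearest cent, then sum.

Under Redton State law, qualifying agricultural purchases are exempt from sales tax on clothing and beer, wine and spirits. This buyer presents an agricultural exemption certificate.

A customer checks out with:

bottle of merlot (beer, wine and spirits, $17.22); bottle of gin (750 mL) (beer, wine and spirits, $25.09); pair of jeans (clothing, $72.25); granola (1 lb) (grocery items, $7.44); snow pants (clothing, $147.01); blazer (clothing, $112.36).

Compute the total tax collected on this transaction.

$0.74

Bottle of merlot $17.22: beer, wine and spirits, buyer-exempt → 0% → $0.00
Bottle of gin (750 mL) $25.09: beer, wine and spirits, buyer-exempt → 0% → $0.00
Pair of jeans $72.25: clothing, buyer-exempt → 0% → $0.00
Granola (1 lb) $7.44: grocery items → 10% → $0.74
Snow pants $147.01: clothing, buyer-exempt → 0% → $0.00
Blazer $112.36: clothing, buyer-exempt → 0% → $0.00
Total tax = $0.74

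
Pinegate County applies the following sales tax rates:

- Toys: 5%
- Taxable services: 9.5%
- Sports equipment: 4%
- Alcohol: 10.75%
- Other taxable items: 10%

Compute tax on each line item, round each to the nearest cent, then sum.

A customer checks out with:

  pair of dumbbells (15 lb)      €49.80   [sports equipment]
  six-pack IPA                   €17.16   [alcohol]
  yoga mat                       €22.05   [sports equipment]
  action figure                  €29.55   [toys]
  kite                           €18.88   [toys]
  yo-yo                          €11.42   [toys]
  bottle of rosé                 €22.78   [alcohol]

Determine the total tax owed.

€10.15

Pair of dumbbells (15 lb) €49.80: sports equipment → 4% → €1.99
Six-pack IPA €17.16: alcohol → 10.75% → €1.84
Yoga mat €22.05: sports equipment → 4% → €0.88
Action figure €29.55: toys → 5% → €1.48
Kite €18.88: toys → 5% → €0.94
Yo-yo €11.42: toys → 5% → €0.57
Bottle of rosé €22.78: alcohol → 10.75% → €2.45
Total tax = €1.99 + €1.84 + €0.88 + €1.48 + €0.94 + €0.57 + €2.45 = €10.15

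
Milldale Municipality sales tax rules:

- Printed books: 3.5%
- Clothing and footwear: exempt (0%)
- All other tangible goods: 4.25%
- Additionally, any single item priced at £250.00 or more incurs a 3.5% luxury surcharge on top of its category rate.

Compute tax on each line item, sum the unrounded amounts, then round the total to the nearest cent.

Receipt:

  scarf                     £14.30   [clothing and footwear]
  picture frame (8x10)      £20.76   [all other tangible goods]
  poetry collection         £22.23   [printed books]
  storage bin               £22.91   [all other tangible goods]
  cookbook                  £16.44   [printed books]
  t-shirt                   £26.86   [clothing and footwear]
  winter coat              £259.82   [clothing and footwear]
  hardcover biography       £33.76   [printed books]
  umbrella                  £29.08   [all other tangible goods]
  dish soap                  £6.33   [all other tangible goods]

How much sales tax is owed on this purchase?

Scarf £14.30: clothing and footwear → 0% → £0.00
Picture frame (8x10) £20.76: all other tangible goods → 4.25% → £0.8823
Poetry collection £22.23: printed books → 3.5% → £0.77805
Storage bin £22.91: all other tangible goods → 4.25% → £0.973675
Cookbook £16.44: printed books → 3.5% → £0.5754
T-shirt £26.86: clothing and footwear → 0% → £0.00
Winter coat £259.82: clothing and footwear → 0% + 3.5% surcharge = 3.5% → £9.0937
Hardcover biography £33.76: printed books → 3.5% → £1.1816
Umbrella £29.08: all other tangible goods → 4.25% → £1.2359
Dish soap £6.33: all other tangible goods → 4.25% → £0.269025
Unrounded tax sum = £14.98965 → £14.99

£14.99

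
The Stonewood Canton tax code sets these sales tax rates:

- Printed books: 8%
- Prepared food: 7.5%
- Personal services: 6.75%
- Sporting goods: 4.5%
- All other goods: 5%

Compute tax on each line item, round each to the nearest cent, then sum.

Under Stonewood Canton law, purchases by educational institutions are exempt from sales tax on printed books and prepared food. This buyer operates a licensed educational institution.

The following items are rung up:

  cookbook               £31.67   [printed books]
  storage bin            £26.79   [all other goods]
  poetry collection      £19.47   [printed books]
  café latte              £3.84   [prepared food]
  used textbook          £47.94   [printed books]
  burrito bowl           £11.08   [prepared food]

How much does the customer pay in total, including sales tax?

Cookbook £31.67: printed books, buyer-exempt → 0% → £0.00
Storage bin £26.79: all other goods → 5% → £1.34
Poetry collection £19.47: printed books, buyer-exempt → 0% → £0.00
Café latte £3.84: prepared food, buyer-exempt → 0% → £0.00
Used textbook £47.94: printed books, buyer-exempt → 0% → £0.00
Burrito bowl £11.08: prepared food, buyer-exempt → 0% → £0.00
Subtotal = £140.79; tax = £1.34; total due = £142.13

£142.13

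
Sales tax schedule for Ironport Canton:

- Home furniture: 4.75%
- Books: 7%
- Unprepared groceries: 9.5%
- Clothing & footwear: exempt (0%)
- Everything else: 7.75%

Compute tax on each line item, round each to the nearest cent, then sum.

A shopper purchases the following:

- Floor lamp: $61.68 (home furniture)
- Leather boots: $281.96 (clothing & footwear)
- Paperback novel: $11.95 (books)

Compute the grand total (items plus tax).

$359.36

Floor lamp $61.68: home furniture → 4.75% → $2.93
Leather boots $281.96: clothing & footwear → 0% → $0.00
Paperback novel $11.95: books → 7% → $0.84
Subtotal = $355.59; tax = $3.77; total due = $359.36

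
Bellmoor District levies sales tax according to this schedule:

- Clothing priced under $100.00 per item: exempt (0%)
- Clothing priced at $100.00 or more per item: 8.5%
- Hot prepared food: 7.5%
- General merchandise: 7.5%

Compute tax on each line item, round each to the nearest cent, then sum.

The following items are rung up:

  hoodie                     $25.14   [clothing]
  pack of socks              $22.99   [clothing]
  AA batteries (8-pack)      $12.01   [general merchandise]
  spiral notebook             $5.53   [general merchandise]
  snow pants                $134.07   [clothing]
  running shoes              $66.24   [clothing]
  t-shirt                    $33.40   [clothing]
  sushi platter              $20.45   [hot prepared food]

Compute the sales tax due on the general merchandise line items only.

AA batteries (8-pack) $12.01: general merchandise → 7.5% → $0.90
Spiral notebook $5.53: general merchandise → 7.5% → $0.41
Tax on general merchandise = $0.90 + $0.41 = $1.31

$1.31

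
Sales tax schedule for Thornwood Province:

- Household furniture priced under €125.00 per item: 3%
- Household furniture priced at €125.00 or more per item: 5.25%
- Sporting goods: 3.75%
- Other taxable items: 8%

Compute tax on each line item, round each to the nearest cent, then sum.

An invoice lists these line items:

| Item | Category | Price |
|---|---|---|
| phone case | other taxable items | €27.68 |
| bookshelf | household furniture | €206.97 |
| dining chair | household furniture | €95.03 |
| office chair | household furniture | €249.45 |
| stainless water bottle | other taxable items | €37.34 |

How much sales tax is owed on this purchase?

€32.02

Phone case €27.68: other taxable items → 8% → €2.21
Bookshelf €206.97: household furniture, €125.00 or more → 5.25% → €10.87
Dining chair €95.03: household furniture, under €125.00 → 3% → €2.85
Office chair €249.45: household furniture, €125.00 or more → 5.25% → €13.10
Stainless water bottle €37.34: other taxable items → 8% → €2.99
Total tax = €2.21 + €10.87 + €2.85 + €13.10 + €2.99 = €32.02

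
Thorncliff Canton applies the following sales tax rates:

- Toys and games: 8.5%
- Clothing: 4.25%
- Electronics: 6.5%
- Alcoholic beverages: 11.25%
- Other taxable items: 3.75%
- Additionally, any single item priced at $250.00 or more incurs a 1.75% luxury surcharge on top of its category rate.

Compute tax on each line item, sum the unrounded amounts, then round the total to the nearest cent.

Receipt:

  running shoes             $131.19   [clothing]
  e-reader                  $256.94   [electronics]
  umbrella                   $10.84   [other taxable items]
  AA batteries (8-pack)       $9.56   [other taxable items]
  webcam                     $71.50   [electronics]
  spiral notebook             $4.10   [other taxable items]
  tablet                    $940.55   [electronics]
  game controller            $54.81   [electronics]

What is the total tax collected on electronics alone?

$107.00

E-reader $256.94: electronics → 6.5% + 1.75% surcharge = 8.25% → $21.19755
Webcam $71.50: electronics → 6.5% → $4.6475
Tablet $940.55: electronics → 6.5% + 1.75% surcharge = 8.25% → $77.595375
Game controller $54.81: electronics → 6.5% → $3.56265
Tax on electronics: unrounded sum = $107.003075 → $107.00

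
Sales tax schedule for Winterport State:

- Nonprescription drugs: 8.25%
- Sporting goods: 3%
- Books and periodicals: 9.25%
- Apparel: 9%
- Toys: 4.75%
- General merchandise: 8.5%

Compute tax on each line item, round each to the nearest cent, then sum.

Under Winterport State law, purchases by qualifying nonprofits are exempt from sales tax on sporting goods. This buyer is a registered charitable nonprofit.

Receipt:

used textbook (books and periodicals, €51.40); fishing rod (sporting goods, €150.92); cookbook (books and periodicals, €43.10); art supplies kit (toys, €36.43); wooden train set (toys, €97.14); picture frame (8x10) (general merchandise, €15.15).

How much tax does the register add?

€16.37

Used textbook €51.40: books and periodicals → 9.25% → €4.75
Fishing rod €150.92: sporting goods, buyer-exempt → 0% → €0.00
Cookbook €43.10: books and periodicals → 9.25% → €3.99
Art supplies kit €36.43: toys → 4.75% → €1.73
Wooden train set €97.14: toys → 4.75% → €4.61
Picture frame (8x10) €15.15: general merchandise → 8.5% → €1.29
Total tax = €4.75 + €3.99 + €1.73 + €4.61 + €1.29 = €16.37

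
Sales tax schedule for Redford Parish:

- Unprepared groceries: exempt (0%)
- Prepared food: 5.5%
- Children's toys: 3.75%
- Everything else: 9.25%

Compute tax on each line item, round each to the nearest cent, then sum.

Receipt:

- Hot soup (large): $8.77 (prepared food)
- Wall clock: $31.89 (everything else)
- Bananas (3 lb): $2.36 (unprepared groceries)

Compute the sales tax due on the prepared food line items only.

Hot soup (large) $8.77: prepared food → 5.5% → $0.48
Tax on prepared food = $0.48

$0.48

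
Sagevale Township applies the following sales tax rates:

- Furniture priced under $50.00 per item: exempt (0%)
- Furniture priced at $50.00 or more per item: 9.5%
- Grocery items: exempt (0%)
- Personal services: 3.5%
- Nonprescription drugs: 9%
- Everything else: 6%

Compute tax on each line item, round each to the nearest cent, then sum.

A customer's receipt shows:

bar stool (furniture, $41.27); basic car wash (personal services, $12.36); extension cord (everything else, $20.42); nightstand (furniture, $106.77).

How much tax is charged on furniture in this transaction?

Bar stool $41.27: furniture, under $50.00 → 0% → $0.00
Nightstand $106.77: furniture, $50.00 or more → 9.5% → $10.14
Tax on furniture = $0.00 + $10.14 = $10.14

$10.14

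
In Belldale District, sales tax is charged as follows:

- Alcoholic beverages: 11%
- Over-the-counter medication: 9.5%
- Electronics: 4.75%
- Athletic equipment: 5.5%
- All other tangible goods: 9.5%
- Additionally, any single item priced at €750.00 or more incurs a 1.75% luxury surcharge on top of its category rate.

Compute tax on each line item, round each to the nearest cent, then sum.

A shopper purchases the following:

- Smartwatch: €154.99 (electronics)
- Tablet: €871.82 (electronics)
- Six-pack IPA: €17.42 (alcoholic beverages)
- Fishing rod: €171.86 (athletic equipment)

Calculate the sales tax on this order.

€75.40

Smartwatch €154.99: electronics → 4.75% → €7.36
Tablet €871.82: electronics → 4.75% + 1.75% surcharge = 6.5% → €56.67
Six-pack IPA €17.42: alcoholic beverages → 11% → €1.92
Fishing rod €171.86: athletic equipment → 5.5% → €9.45
Total tax = €7.36 + €56.67 + €1.92 + €9.45 = €75.40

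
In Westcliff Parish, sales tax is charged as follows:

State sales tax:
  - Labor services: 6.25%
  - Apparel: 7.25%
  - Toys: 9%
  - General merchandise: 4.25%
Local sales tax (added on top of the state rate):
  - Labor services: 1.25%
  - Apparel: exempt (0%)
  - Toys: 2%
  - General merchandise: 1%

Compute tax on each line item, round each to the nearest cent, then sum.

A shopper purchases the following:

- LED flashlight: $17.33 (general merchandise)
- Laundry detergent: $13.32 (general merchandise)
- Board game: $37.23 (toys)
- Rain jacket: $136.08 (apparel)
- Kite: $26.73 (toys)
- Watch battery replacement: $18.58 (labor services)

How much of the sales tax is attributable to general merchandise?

$1.61

LED flashlight $17.33: general merchandise → 4.25% + 1% local = 5.25% → $0.91
Laundry detergent $13.32: general merchandise → 4.25% + 1% local = 5.25% → $0.70
Tax on general merchandise = $0.91 + $0.70 = $1.61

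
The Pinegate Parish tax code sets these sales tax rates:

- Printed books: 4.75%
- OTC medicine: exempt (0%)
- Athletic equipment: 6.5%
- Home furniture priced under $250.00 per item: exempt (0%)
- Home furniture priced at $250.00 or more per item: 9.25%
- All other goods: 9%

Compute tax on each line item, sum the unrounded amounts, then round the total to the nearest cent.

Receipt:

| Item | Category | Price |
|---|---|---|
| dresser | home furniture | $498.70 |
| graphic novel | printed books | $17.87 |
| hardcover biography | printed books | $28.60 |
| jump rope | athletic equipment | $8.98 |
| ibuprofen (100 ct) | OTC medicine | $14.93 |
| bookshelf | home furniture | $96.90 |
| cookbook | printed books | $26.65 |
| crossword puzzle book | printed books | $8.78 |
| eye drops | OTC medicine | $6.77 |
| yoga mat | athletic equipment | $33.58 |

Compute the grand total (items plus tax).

Dresser $498.70: home furniture, $250.00 or more → 9.25% → $46.12975
Graphic novel $17.87: printed books → 4.75% → $0.848825
Hardcover biography $28.60: printed books → 4.75% → $1.3585
Jump rope $8.98: athletic equipment → 6.5% → $0.5837
Ibuprofen (100 ct) $14.93: OTC medicine → 0% → $0.00
Bookshelf $96.90: home furniture, under $250.00 → 0% → $0.00
Cookbook $26.65: printed books → 4.75% → $1.265875
Crossword puzzle book $8.78: printed books → 4.75% → $0.41705
Eye drops $6.77: OTC medicine → 0% → $0.00
Yoga mat $33.58: athletic equipment → 6.5% → $2.1827
Subtotal = $741.76; unrounded tax = $52.7864 → $52.79; total due = $794.55

$794.55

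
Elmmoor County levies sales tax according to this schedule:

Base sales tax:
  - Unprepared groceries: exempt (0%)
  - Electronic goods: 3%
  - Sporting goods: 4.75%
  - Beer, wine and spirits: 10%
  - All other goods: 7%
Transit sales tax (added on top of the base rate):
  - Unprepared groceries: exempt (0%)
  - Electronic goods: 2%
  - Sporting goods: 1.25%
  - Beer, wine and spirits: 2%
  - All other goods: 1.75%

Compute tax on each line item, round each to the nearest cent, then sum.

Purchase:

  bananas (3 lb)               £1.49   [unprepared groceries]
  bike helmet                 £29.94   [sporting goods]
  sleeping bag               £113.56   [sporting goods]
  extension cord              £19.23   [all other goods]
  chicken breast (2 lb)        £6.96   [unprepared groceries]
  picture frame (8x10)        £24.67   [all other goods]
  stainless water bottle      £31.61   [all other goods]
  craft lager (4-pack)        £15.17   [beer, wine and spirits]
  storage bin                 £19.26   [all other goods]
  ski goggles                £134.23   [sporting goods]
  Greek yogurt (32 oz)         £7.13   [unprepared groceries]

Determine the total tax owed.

£26.78

Bananas (3 lb) £1.49: unprepared groceries → 0% + 0% transit = 0% → £0.00
Bike helmet £29.94: sporting goods → 4.75% + 1.25% transit = 6% → £1.80
Sleeping bag £113.56: sporting goods → 4.75% + 1.25% transit = 6% → £6.81
Extension cord £19.23: all other goods → 7% + 1.75% transit = 8.75% → £1.68
Chicken breast (2 lb) £6.96: unprepared groceries → 0% + 0% transit = 0% → £0.00
Picture frame (8x10) £24.67: all other goods → 7% + 1.75% transit = 8.75% → £2.16
Stainless water bottle £31.61: all other goods → 7% + 1.75% transit = 8.75% → £2.77
Craft lager (4-pack) £15.17: beer, wine and spirits → 10% + 2% transit = 12% → £1.82
Storage bin £19.26: all other goods → 7% + 1.75% transit = 8.75% → £1.69
Ski goggles £134.23: sporting goods → 4.75% + 1.25% transit = 6% → £8.05
Greek yogurt (32 oz) £7.13: unprepared groceries → 0% + 0% transit = 0% → £0.00
Total tax = £1.80 + £6.81 + £1.68 + £2.16 + £2.77 + £1.82 + £1.69 + £8.05 = £26.78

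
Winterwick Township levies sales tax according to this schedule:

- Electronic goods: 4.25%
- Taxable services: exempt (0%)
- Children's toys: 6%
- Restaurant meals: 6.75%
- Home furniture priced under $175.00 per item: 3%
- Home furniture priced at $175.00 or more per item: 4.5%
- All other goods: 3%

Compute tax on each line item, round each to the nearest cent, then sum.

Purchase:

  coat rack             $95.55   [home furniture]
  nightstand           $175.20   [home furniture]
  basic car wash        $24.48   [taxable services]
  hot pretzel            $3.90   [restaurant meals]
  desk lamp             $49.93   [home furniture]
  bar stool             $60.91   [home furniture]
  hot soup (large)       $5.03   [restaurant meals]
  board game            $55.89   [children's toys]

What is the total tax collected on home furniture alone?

Coat rack $95.55: home furniture, under $175.00 → 3% → $2.87
Nightstand $175.20: home furniture, $175.00 or more → 4.5% → $7.88
Desk lamp $49.93: home furniture, under $175.00 → 3% → $1.50
Bar stool $60.91: home furniture, under $175.00 → 3% → $1.83
Tax on home furniture = $2.87 + $7.88 + $1.50 + $1.83 = $14.08

$14.08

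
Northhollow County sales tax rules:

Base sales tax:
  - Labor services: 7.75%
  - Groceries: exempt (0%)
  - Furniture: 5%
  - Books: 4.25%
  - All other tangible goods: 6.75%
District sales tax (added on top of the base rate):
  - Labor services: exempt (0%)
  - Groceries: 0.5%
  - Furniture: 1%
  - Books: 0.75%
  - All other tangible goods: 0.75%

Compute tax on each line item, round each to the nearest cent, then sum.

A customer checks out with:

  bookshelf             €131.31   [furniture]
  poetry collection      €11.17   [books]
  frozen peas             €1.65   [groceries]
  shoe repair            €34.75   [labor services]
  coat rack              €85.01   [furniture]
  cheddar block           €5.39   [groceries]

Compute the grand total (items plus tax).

€285.55

Bookshelf €131.31: furniture → 5% + 1% district = 6% → €7.88
Poetry collection €11.17: books → 4.25% + 0.75% district = 5% → €0.56
Frozen peas €1.65: groceries → 0% + 0.5% district = 0.5% → €0.01
Shoe repair €34.75: labor services → 7.75% + 0% district = 7.75% → €2.69
Coat rack €85.01: furniture → 5% + 1% district = 6% → €5.10
Cheddar block €5.39: groceries → 0% + 0.5% district = 0.5% → €0.03
Subtotal = €269.28; tax = €16.27; total due = €285.55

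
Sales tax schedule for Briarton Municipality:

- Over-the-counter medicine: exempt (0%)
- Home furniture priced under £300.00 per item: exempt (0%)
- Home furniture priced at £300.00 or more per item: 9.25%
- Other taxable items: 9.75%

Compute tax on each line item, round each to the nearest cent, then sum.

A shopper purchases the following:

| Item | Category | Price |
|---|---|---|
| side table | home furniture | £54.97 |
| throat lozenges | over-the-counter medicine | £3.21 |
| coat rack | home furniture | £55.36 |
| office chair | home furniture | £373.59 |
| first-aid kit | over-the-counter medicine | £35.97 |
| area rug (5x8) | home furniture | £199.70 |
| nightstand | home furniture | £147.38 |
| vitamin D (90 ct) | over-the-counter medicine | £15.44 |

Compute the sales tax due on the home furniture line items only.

Side table £54.97: home furniture, under £300.00 → 0% → £0.00
Coat rack £55.36: home furniture, under £300.00 → 0% → £0.00
Office chair £373.59: home furniture, £300.00 or more → 9.25% → £34.56
Area rug (5x8) £199.70: home furniture, under £300.00 → 0% → £0.00
Nightstand £147.38: home furniture, under £300.00 → 0% → £0.00
Tax on home furniture = £0.00 + £0.00 + £34.56 + £0.00 + £0.00 = £34.56

£34.56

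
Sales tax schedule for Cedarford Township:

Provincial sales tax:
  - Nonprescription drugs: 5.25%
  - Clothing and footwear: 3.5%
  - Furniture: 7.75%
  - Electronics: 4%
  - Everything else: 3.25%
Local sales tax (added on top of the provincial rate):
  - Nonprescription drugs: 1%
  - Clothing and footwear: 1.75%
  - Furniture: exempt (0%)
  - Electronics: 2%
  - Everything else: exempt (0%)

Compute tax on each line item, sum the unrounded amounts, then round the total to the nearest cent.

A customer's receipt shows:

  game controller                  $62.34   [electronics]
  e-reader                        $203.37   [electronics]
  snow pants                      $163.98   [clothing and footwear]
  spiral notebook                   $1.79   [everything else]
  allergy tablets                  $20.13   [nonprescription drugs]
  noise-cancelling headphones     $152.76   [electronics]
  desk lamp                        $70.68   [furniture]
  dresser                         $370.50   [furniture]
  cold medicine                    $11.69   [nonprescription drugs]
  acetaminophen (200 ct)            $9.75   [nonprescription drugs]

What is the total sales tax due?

Game controller $62.34: electronics → 4% + 2% local = 6% → $3.7404
E-reader $203.37: electronics → 4% + 2% local = 6% → $12.2022
Snow pants $163.98: clothing and footwear → 3.5% + 1.75% local = 5.25% → $8.60895
Spiral notebook $1.79: everything else → 3.25% + 0% local = 3.25% → $0.058175
Allergy tablets $20.13: nonprescription drugs → 5.25% + 1% local = 6.25% → $1.258125
Noise-cancelling headphones $152.76: electronics → 4% + 2% local = 6% → $9.1656
Desk lamp $70.68: furniture → 7.75% + 0% local = 7.75% → $5.4777
Dresser $370.50: furniture → 7.75% + 0% local = 7.75% → $28.71375
Cold medicine $11.69: nonprescription drugs → 5.25% + 1% local = 6.25% → $0.730625
Acetaminophen (200 ct) $9.75: nonprescription drugs → 5.25% + 1% local = 6.25% → $0.609375
Unrounded tax sum = $70.5649 → $70.56

$70.56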